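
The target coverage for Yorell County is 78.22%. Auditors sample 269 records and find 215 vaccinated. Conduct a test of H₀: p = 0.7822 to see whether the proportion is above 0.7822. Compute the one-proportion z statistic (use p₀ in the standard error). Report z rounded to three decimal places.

p̂ = 215/269 ≈ 0.79926.
Under H₀, SE = √(0.7822·0.2178/269) = √(0.00063332) = 0.02517.
z = (0.79926 − 0.7822)/0.02517 = 0.01706/0.02517 = 0.678.

z = 0.678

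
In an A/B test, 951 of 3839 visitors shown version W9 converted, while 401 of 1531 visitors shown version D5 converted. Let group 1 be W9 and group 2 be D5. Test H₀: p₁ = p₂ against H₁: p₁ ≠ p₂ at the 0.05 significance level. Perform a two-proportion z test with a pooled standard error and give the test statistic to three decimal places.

z = -1.082

p̂₁ = 951/3839 = 0.24772, p̂₂ = 401/1531 = 0.26192.
Pooled p̂ = (951+401)/(3839+1531) = 1352/5370 = 0.25177.
SE = √(0.188381 × 0.000913652) = 0.01312.
z = (0.24772 − 0.26192)/0.01312 = -0.01420/0.01312 = -1.082.
Two-sided p-value ≈ 2·Φ(−1.082) = 0.2791. With α = 0.05, fail to reject H₀.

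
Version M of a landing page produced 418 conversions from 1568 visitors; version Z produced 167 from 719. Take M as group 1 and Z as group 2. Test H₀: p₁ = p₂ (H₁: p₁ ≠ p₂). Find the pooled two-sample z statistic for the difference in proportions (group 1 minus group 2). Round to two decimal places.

z = 1.75

p̂₁ = 418/1568 = 0.26658, p̂₂ = 167/719 = 0.23227.
Pooled p̂ = (418+167)/(1568+719) = 585/2287 = 0.25579.
SE = √(0.190363 × 0.00202858) = 0.01965.
z = (0.26658 − 0.23227)/0.01965 = 0.03431/0.01965 = 1.75.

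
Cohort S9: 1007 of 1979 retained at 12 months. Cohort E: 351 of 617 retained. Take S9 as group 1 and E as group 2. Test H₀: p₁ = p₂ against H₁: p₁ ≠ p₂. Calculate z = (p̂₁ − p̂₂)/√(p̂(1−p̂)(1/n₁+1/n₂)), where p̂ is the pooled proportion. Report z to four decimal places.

p̂₁ = 1007/1979 = 0.508843, p̂₂ = 351/617 = 0.568882.
Pooled p̂ = (1007+351)/(1979+617) = 1358/2596 = 0.523112.
SE = √(0.249466 × 0.00212605) = 0.023030.
z = (0.508843 − 0.568882)/0.023030 = -0.060039/0.023030 = -2.6070.

z = -2.6070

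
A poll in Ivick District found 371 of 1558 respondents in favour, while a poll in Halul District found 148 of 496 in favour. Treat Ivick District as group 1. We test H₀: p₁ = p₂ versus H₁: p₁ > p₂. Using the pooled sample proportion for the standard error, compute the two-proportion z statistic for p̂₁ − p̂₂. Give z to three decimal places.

p̂₁ = 371/1558 ≈ 0.23813, p̂₂ = 148/496 ≈ 0.29839.
Pooled p̂ = (371+148)/(1558+496) = 519/2054 = 0.25268.
SE = √(0.188832 × 0.00265798) = 0.02240.
z = (0.23813 − 0.29839)/0.02240 = -0.06026/0.02240 = -2.690.
p-value = P(Z > -2.690) ≈ 0.9964.

z = -2.690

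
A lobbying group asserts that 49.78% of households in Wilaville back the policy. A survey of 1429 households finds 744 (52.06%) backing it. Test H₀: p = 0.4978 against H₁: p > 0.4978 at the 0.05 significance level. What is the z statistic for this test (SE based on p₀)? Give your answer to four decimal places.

z = 1.7271

p̂ = 744/1429 ≈ 0.520644.
Standard error under H₀: √(0.4978×0.5022/1429) = 0.013227.
z = (0.520644 − 0.4978)/0.013227 = 0.022844/0.013227 = 1.7271.
p-value = P(Z > 1.727) ≈ 0.0421. With α = 0.05, reject H₀.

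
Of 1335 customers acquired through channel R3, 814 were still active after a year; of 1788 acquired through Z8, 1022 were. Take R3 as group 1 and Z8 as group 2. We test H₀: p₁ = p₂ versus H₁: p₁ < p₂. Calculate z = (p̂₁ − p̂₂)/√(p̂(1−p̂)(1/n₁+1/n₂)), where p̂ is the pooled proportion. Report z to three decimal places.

z = 2.143

p̂₁ = 814/1335 ≈ 0.60974, p̂₂ = 1022/1788 ≈ 0.57159.
Pooled p̂ = (814+1022)/(1335+1788) = 1836/3123 = 0.58790.
SE = √(p̂(1−p̂)(1/n₁+1/n₂)) = √(0.58790·0.41210·0.00130835) = √(0.000316979) = 0.01780.
z = (0.60974 − 0.57159)/0.01780 = 0.03815/0.01780 = 2.143.
p-value = P(Z < 2.143) ≈ 0.9839.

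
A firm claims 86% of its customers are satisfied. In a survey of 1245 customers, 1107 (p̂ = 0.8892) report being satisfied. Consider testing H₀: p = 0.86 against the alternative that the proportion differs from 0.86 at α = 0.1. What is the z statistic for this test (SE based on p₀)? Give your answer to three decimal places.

z = 2.965

p̂ = 1107/1245 = 0.889157.
Standard error under H₀: √(0.86×0.14/1245) = 0.009834.
z = (0.889157 − 0.86)/0.009834 = 0.029157/0.009834 = 2.965.
p-value = 2·P(Z > 2.965) ≈ 0.0030; since p < α = 0.1, reject H₀.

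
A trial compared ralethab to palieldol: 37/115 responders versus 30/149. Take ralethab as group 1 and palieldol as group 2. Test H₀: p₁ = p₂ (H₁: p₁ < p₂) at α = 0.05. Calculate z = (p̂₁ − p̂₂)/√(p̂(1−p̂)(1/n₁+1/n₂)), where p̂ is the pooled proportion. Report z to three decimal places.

p̂₁ = 37/115 ≈ 0.32174, p̂₂ = 30/149 ≈ 0.20134.
Pooled p̂ = (37+30)/(115+149) = 67/264 = 0.25379.
SE = √(p̂(1−p̂)(1/n₁+1/n₂)) = √(0.25379·0.74621·0.0154071) = √(0.00291778) = 0.05402.
z = (0.32174 − 0.20134)/0.05402 = 0.12040/0.05402 = 2.229.
p-value = P(Z < 2.229) ≈ 0.9871, so at α = 0.05 we fail to reject H₀.

z = 2.229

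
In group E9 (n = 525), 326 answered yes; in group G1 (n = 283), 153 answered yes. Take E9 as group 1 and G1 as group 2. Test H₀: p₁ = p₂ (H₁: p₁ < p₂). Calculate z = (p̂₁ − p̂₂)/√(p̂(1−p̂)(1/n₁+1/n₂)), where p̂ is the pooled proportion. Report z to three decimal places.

p̂₁ = 326/525 ≈ 0.62095, p̂₂ = 153/283 ≈ 0.54064.
Pooled p̂ = (326+153)/(525+283) = 479/808 = 0.59282.
SE = √(0.241384 × 0.00543833) = 0.03623.
z = (0.62095 − 0.54064)/0.03623 = 0.08031/0.03623 = 2.217.
p-value = P(Z < 2.217) ≈ 0.9867.

z = 2.217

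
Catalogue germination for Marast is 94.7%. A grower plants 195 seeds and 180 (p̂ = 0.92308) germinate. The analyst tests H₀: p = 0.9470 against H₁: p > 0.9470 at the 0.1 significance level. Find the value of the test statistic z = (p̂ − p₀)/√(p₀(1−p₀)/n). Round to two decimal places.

z = -1.49

p̂ = 180/195 ≈ 0.9231.
Under H₀, SE = √(0.947·0.053/195) = √(0.00025739) = 0.0160.
z = (0.9231 − 0.947)/0.0160 = -0.0239/0.0160 = -1.49.
p-value = P(Z > -1.491) ≈ 0.9320, so at α = 0.1 we fail to reject H₀.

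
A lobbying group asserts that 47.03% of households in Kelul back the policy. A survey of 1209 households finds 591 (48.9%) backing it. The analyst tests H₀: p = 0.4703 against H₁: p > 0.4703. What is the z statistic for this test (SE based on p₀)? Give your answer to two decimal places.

z = 1.29

p̂ = 591/1209 ≈ 0.48883.
SE = √(p₀(1−p₀)/n) = √(0.24912/1209) = 0.01435.
z = (0.48883 − 0.4703)/0.01435 = 0.01853/0.01435 = 1.29.
p-value = P(Z > 1.291) ≈ 0.0983.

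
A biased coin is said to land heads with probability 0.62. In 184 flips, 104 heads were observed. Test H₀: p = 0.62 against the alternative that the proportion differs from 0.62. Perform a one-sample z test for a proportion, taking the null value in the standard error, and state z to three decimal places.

p̂ = 104/184 ≈ 0.56522.
Under H₀, SE = √(0.62·0.38/184) = √(0.00128043) = 0.03578.
z = (0.56522 − 0.62)/0.03578 = -0.05478/0.03578 = -1.531.
p-value = 2·P(Z > 1.531) ≈ 0.1258.

z = -1.531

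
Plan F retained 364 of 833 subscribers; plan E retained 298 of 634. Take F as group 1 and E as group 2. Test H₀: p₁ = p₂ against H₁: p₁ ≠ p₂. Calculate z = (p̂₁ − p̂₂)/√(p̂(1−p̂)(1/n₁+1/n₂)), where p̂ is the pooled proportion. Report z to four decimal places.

p̂₁ = 364/833 ≈ 0.436975, p̂₂ = 298/634 ≈ 0.470032.
Pooled p̂ = (364+298)/(833+634) = 662/1467 = 0.451261.
SE = √(0.247625 × 0.00277777) = 0.026227.
z = (0.436975 − 0.470032)/0.026227 = -0.033057/0.026227 = -1.2604.
p-value = 2·P(Z > 1.260) ≈ 0.2075.

z = -1.2604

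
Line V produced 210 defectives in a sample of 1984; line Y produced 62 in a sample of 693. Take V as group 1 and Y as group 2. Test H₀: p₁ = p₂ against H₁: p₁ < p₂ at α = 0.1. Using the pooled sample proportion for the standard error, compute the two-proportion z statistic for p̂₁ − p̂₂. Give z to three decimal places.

z = 1.229

p̂₁ = 210/1984 = 0.10585, p̂₂ = 62/693 = 0.08947.
Pooled p̂ = (210+62)/(1984+693) = 272/2677 = 0.10161.
SE = √(p̂(1−p̂)(1/n₁+1/n₂)) = √(0.10161·0.89839·0.00194703) = √(0.00017773) = 0.01333.
z = (0.10585 − 0.08947)/0.01333 = 0.01638/0.01333 = 1.229.
p-value = P(Z < 1.229) ≈ 0.8904, so at α = 0.1 we fail to reject H₀.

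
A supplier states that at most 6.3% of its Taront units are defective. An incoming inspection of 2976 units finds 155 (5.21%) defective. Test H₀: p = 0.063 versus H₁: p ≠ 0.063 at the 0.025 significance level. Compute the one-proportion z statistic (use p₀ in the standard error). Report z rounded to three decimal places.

z = -2.451

p̂ = 155/2976 ≈ 0.052083.
Under H₀, SE = √(0.063·0.937/2976) = √(1.98357e-05) = 0.004454.
z = (0.052083 − 0.063)/0.004454 = -0.010917/0.004454 = -2.451.
p-value = 2·P(Z > 2.451) ≈ 0.0142. With α = 0.025, reject H₀.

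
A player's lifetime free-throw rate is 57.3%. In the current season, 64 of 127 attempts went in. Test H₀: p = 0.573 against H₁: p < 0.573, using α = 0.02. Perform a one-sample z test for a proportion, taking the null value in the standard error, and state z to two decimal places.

p̂ = 64/127 = 0.5039.
Standard error under H₀: √(0.573×0.427/127) = 0.0439.
z = (0.5039 − 0.573)/0.0439 = -0.0691/0.0439 = -1.57.
p-value = P(Z < -1.573) ≈ 0.0578, so at α = 0.02 we fail to reject H₀.

z = -1.57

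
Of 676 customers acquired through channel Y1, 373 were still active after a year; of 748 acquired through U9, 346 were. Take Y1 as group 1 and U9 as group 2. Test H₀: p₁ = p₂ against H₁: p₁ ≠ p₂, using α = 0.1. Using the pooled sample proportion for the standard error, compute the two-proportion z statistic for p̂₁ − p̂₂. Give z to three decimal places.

p̂₁ = 373/676 = 0.551775, p̂₂ = 346/748 = 0.462567.
Pooled p̂ = (373+346)/(676+748) = 719/1424 = 0.504916.
SE = √(0.249976 × 0.00281619) = 0.026533.
z = (0.551775 − 0.462567)/0.026533 = 0.089208/0.026533 = 3.362.
p-value = 2·P(Z > 3.362) ≈ 0.0008, so at α = 0.1 we reject H₀.

z = 3.362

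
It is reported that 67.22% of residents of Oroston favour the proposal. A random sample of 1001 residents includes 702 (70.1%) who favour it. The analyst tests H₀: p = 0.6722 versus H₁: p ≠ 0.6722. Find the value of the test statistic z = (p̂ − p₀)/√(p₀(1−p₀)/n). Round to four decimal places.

p̂ = 702/1001 = 0.7012987.
Under H₀, SE = √(0.6722·0.3278/1001) = √(0.000220127) = 0.0148367.
z = (0.7012987 − 0.6722)/0.0148367 = 0.0290987/0.0148367 = 1.9613.
p-value = 2·P(Z > 1.961) ≈ 0.0498.

z = 1.9613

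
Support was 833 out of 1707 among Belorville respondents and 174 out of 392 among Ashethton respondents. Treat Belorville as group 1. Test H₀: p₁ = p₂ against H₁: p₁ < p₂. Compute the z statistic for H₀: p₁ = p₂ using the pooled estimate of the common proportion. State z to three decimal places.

z = 1.577

p̂₁ = 833/1707 = 0.487991, p̂₂ = 174/392 = 0.443878.
Pooled p̂ = (833+174)/(1707+392) = 1007/2099 = 0.479752.
SE = √(0.24959 × 0.00313684) = 0.027981.
z = (0.487991 − 0.443878)/0.027981 = 0.044113/0.027981 = 1.577.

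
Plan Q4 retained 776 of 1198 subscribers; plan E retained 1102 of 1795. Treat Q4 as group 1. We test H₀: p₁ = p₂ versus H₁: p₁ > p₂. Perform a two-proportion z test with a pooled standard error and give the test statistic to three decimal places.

z = 1.875

p̂₁ = 776/1198 = 0.64775, p̂₂ = 1102/1795 = 0.61393.
Pooled p̂ = (776+1102)/(1198+1795) = 1878/2993 = 0.62746.
SE = √(0.233753 × 0.00139183) = 0.01804.
z = (0.64775 − 0.61393)/0.01804 = 0.03382/0.01804 = 1.875.
p-value = P(Z > 1.875) ≈ 0.0304.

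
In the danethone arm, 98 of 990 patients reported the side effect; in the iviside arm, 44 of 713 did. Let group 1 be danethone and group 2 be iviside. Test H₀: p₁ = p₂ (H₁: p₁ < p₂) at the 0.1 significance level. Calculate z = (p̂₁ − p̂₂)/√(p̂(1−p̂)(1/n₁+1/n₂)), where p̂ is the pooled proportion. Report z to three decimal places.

z = 2.745

p̂₁ = 98/990 = 0.09899, p̂₂ = 44/713 = 0.06171.
Pooled p̂ = (98+44)/(990+713) = 142/1703 = 0.08338.
SE = √(0.0764297 × 0.00241263) = 0.01358.
z = (0.09899 − 0.06171)/0.01358 = 0.03728/0.01358 = 2.745.
p-value = P(Z < 2.745) ≈ 0.9970, so at α = 0.1 we fail to reject H₀.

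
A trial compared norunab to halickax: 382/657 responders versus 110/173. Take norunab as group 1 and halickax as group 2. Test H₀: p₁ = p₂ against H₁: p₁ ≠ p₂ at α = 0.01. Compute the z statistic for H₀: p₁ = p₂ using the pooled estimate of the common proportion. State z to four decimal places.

z = -1.2959

p̂₁ = 382/657 = 0.581431, p̂₂ = 110/173 = 0.635838.
Pooled p̂ = (382+110)/(657+173) = 492/830 = 0.592771.
SE = √(p̂(1−p̂)(1/n₁+1/n₂)) = √(0.592771·0.407229·0.00730242) = √(0.00176276) = 0.041985.
z = (0.581431 − 0.635838)/0.041985 = -0.054407/0.041985 = -1.2959.
p-value = 2·P(Z > 1.296) ≈ 0.1950, so at α = 0.01 we fail to reject H₀.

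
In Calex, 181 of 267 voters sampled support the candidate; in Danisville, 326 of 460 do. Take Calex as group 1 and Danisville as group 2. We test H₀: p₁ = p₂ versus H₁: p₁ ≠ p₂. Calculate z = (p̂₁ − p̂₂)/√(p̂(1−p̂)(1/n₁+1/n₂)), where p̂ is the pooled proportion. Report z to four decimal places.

z = -0.8712

p̂₁ = 181/267 ≈ 0.677903, p̂₂ = 326/460 ≈ 0.708696.
Pooled p̂ = (181+326)/(267+460) = 507/727 = 0.697387.
SE = √(p̂(1−p̂)(1/n₁+1/n₂)) = √(0.697387·0.302613·0.00591923) = √(0.00124919) = 0.035344.
z = (0.677903 − 0.708696)/0.035344 = -0.030793/0.035344 = -0.8712.
Two-sided p-value ≈ 2·Φ(−0.871) = 0.3836.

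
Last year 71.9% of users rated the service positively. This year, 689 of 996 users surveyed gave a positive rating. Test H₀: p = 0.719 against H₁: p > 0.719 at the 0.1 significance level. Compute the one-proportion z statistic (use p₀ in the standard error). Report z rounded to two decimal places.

p̂ = 689/996 ≈ 0.69177.
Standard error under H₀: √(0.719×0.281/996) = 0.01424.
z = (0.69177 − 0.719)/0.01424 = -0.02723/0.01424 = -1.91.
p-value = P(Z > -1.912) ≈ 0.9721, so at α = 0.1 we fail to reject H₀.

z = -1.91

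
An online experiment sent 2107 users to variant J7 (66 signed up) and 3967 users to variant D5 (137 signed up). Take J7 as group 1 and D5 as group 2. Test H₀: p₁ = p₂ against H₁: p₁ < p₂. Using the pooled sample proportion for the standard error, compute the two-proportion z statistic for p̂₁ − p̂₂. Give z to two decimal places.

p̂₁ = 66/2107 = 0.03132, p̂₂ = 137/3967 = 0.03453.
Pooled p̂ = (66+137)/(2107+3967) = 203/6074 = 0.03342.
SE = √(0.0323042 × 0.000726688) = 0.00485.
z = (0.03132 − 0.03453)/0.00485 = -0.00321/0.00485 = -0.66.

z = -0.66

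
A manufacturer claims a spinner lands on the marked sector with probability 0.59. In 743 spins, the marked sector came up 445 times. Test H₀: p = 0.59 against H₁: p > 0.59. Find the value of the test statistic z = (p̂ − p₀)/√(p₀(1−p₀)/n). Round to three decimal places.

p̂ = 445/743 ≈ 0.598923.
SE = √(p₀(1−p₀)/n) = √(0.2419/743) = 0.018044.
z = (0.598923 − 0.59)/0.018044 = 0.008923/0.018044 = 0.495.
p-value = P(Z > 0.495) ≈ 0.3105.

z = 0.495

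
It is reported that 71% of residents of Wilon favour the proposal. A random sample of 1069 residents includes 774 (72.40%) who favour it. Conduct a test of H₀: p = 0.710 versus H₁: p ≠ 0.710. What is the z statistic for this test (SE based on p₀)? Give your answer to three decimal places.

z = 1.012

p̂ = 774/1069 ≈ 0.72404.
Standard error under H₀: √(0.71×0.29/1069) = 0.01388.
z = (0.72404 − 0.71)/0.01388 = 0.01404/0.01388 = 1.012.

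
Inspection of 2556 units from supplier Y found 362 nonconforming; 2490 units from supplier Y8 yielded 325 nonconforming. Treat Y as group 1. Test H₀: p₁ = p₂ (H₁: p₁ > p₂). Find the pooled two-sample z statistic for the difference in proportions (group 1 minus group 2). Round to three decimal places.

z = 1.150

p̂₁ = 362/2556 = 0.14163, p̂₂ = 325/2490 = 0.13052.
Pooled p̂ = (362+325)/(2556+2490) = 687/5046 = 0.13615.
SE = √(p̂(1−p̂)(1/n₁+1/n₂)) = √(0.13615·0.86385·0.000792843) = √(9.32473e-05) = 0.00966.
z = (0.14163 − 0.13052)/0.00966 = 0.01111/0.00966 = 1.150.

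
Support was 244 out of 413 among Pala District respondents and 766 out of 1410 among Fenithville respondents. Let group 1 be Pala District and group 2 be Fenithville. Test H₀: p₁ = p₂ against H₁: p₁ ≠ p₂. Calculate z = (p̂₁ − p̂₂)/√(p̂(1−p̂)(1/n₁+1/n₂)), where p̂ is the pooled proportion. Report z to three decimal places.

p̂₁ = 244/413 = 0.59080, p̂₂ = 766/1410 = 0.54326.
Pooled p̂ = (244+766)/(413+1410) = 1010/1823 = 0.55403.
SE = √(p̂(1−p̂)(1/n₁+1/n₂)) = √(0.55403·0.44597·0.00313053) = √(0.000773492) = 0.02781.
z = (0.59080 − 0.54326)/0.02781 = 0.04754/0.02781 = 1.709.

z = 1.709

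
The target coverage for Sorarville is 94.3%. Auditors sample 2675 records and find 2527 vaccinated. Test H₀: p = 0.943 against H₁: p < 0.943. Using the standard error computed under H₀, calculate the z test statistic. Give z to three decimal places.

z = 0.373

p̂ = 2527/2675 ≈ 0.94467.
Under H₀, SE = √(0.943·0.057/2675) = √(2.00938e-05) = 0.00448.
z = (0.94467 − 0.943)/0.00448 = 0.00167/0.00448 = 0.373.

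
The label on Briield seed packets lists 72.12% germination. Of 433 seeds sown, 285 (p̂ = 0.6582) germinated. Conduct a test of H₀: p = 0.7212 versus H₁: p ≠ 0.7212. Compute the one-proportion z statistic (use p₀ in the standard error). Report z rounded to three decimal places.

p̂ = 285/433 ≈ 0.658199.
Standard error under H₀: √(0.7212×0.2788/433) = 0.021549.
z = (0.658199 − 0.7212)/0.021549 = -0.063001/0.021549 = -2.924.
Two-sided p-value ≈ 2·Φ(−2.924) = 0.0035.

z = -2.924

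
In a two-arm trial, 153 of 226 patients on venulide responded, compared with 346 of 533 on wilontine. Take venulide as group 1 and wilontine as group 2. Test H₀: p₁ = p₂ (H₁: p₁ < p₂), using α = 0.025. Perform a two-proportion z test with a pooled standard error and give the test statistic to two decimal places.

p̂₁ = 153/226 = 0.6770, p̂₂ = 346/533 = 0.6492.
Pooled p̂ = (153+346)/(226+533) = 499/759 = 0.6574.
SE = √(0.225211 × 0.00630095) = 0.0377.
z = (0.6770 − 0.6492)/0.0377 = 0.0278/0.0377 = 0.74.
p-value = P(Z < 0.739) ≈ 0.7700; since p > α = 0.025, fail to reject H₀.

z = 0.74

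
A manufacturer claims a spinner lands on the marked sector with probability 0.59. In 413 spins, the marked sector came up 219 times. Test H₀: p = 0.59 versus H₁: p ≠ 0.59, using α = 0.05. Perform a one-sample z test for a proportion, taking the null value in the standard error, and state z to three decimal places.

p̂ = 219/413 = 0.53027.
Under H₀, SE = √(0.59·0.41/413) = √(0.000585714) = 0.02420.
z = (0.53027 − 0.59)/0.02420 = -0.05973/0.02420 = -2.468.
Two-sided p-value ≈ 2·Φ(−2.468) = 0.0136; since p < α = 0.05, reject H₀.

z = -2.468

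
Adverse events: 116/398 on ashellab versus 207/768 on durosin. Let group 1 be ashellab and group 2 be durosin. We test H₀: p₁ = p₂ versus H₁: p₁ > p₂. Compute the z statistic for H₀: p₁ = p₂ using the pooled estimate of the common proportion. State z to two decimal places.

p̂₁ = 116/398 ≈ 0.29146, p̂₂ = 207/768 ≈ 0.26953.
Pooled p̂ = (116+207)/(398+768) = 323/1166 = 0.27702.
SE = √(0.200278 × 0.00381465) = 0.02764.
z = (0.29146 − 0.26953)/0.02764 = 0.02193/0.02764 = 0.79.

z = 0.79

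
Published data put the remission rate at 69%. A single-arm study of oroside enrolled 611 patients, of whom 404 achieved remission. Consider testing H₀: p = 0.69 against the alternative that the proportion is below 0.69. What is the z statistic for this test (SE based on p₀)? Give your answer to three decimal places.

p̂ = 404/611 = 0.66121.
Standard error under H₀: √(0.69×0.31/611) = 0.01871.
z = (0.66121 − 0.69)/0.01871 = -0.02879/0.01871 = -1.539.
p-value = P(Z < -1.539) ≈ 0.0619.

z = -1.539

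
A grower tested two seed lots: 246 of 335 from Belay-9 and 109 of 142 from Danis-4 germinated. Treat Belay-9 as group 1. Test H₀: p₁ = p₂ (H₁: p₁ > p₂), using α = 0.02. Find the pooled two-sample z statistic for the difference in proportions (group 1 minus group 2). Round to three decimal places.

p̂₁ = 246/335 ≈ 0.73433, p̂₂ = 109/142 ≈ 0.76761.
Pooled p̂ = (246+109)/(335+142) = 355/477 = 0.74423.
SE = √(0.190349 × 0.0100273) = 0.04369.
z = (0.73433 − 0.76761)/0.04369 = -0.03328/0.04369 = -0.762.
p-value = P(Z > -0.762) ≈ 0.7769. With α = 0.02, fail to reject H₀.

z = -0.762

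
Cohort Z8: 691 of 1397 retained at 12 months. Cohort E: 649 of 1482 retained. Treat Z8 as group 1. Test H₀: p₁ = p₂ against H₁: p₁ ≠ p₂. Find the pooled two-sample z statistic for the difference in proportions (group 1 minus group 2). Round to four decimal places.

p̂₁ = 691/1397 ≈ 0.4946314, p̂₂ = 649/1482 ≈ 0.4379217.
Pooled p̂ = (691+649)/(1397+1482) = 1340/2879 = 0.4654394.
SE = √(0.248806 × 0.00139058) = 0.0186007.
z = (0.4946314 − 0.4379217)/0.0186007 = 0.0567097/0.0186007 = 3.0488.

z = 3.0488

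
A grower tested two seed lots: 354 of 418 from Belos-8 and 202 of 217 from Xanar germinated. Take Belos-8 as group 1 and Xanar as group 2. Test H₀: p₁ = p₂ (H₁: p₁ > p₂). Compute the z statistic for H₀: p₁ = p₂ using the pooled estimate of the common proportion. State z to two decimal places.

z = -3.04

p̂₁ = 354/418 = 0.8469, p̂₂ = 202/217 = 0.9309.
Pooled p̂ = (354+202)/(418+217) = 556/635 = 0.8756.
SE = √(0.108932 × 0.00700064) = 0.0276.
z = (0.8469 − 0.9309)/0.0276 = -0.0840/0.0276 = -3.04.
p-value = P(Z > -3.041) ≈ 0.9988.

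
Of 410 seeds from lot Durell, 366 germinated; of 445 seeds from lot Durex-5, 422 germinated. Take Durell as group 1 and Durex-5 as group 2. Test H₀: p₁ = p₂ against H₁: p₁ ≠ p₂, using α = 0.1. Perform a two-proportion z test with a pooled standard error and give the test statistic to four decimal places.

p̂₁ = 366/410 ≈ 0.892683, p̂₂ = 422/445 ≈ 0.948315.
Pooled p̂ = (366+422)/(410+445) = 788/855 = 0.921637.
SE = √(0.0722219 × 0.00468622) = 0.018397.
z = (0.892683 − 0.948315)/0.018397 = -0.055632/0.018397 = -3.0240.
p-value = 2·P(Z > 3.024) ≈ 0.0025. With α = 0.1, reject H₀.

z = -3.0240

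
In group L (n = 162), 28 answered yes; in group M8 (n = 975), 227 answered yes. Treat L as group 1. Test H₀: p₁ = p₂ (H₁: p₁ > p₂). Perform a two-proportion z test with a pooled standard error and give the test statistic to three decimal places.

z = -1.695

p̂₁ = 28/162 = 0.17284, p̂₂ = 227/975 = 0.23282.
Pooled p̂ = (28+227)/(162+975) = 255/1137 = 0.22427.
SE = √(0.173975 × 0.00719848) = 0.03539.
z = (0.17284 − 0.23282)/0.03539 = -0.05998/0.03539 = -1.695.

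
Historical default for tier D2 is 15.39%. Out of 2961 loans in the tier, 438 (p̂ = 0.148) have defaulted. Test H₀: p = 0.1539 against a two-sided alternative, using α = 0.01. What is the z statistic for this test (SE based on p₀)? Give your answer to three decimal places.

z = -0.901

p̂ = 438/2961 ≈ 0.147923.
SE = √(p₀(1−p₀)/n) = √(0.13021/2961) = 0.006631.
z = (0.147923 − 0.1539)/0.006631 = -0.005977/0.006631 = -0.901.
p-value = 2·P(Z > 0.901) ≈ 0.3674; since p > α = 0.01, fail to reject H₀.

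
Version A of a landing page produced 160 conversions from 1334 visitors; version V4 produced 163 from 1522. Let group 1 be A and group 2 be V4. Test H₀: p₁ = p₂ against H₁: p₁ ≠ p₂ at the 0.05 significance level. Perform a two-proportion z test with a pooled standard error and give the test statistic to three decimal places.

p̂₁ = 160/1334 = 0.11994, p̂₂ = 163/1522 = 0.10710.
Pooled p̂ = (160+163)/(1334+1522) = 323/2856 = 0.11310.
SE = √(0.100305 × 0.00140666) = 0.01188.
z = (0.11994 − 0.10710)/0.01188 = 0.01284/0.01188 = 1.081.
p-value = 2·P(Z > 1.081) ≈ 0.2796. With α = 0.05, fail to reject H₀.

z = 1.081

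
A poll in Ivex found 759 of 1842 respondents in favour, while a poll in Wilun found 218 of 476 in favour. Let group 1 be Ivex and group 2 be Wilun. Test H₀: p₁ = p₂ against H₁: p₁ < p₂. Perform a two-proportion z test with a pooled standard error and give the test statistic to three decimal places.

p̂₁ = 759/1842 ≈ 0.41205, p̂₂ = 218/476 ≈ 0.45798.
Pooled p̂ = (759+218)/(1842+476) = 977/2318 = 0.42148.
SE = √(p̂(1−p̂)(1/n₁+1/n₂)) = √(0.42148·0.57852·0.00264373) = √(0.000644634) = 0.02539.
z = (0.41205 − 0.45798)/0.02539 = -0.04593/0.02539 = -1.809.
p-value = P(Z < -1.809) ≈ 0.0352.

z = -1.809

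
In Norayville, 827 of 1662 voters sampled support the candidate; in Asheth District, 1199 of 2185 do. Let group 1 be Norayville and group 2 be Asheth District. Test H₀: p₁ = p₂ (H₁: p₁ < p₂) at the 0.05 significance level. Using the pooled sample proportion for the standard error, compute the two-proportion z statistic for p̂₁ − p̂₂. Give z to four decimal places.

z = -3.1474

p̂₁ = 827/1662 = 0.497593, p̂₂ = 1199/2185 = 0.548741.
Pooled p̂ = (827+1199)/(1662+2185) = 2026/3847 = 0.526644.
SE = √(p̂(1−p̂)(1/n₁+1/n₂)) = √(0.526644·0.473356·0.00105935) = √(0.000264086) = 0.016251.
z = (0.497593 − 0.548741)/0.016251 = -0.051148/0.016251 = -3.1474.
p-value = P(Z < -3.147) ≈ 0.0008; since p < α = 0.05, reject H₀.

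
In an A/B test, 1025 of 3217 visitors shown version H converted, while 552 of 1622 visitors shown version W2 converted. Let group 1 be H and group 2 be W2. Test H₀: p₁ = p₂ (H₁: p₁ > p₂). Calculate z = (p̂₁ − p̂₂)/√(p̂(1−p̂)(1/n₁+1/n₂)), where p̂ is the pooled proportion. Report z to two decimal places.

z = -1.52

p̂₁ = 1025/3217 ≈ 0.3186, p̂₂ = 552/1622 ≈ 0.3403.
Pooled p̂ = (1025+552)/(3217+1622) = 1577/4839 = 0.3259.
SE = √(p̂(1−p̂)(1/n₁+1/n₂)) = √(0.3259·0.6741·0.000927371) = √(0.000203731) = 0.0143.
z = (0.3186 − 0.3403)/0.0143 = -0.0217/0.0143 = -1.52.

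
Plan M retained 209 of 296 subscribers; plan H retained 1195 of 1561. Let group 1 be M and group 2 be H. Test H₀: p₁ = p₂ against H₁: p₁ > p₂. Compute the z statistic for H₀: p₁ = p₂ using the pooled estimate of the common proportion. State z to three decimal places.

z = -2.184

p̂₁ = 209/296 = 0.706081, p̂₂ = 1195/1561 = 0.765535.
Pooled p̂ = (209+1195)/(296+1561) = 1404/1857 = 0.756058.
SE = √(0.184434 × 0.00401899) = 0.027226.
z = (0.706081 − 0.765535)/0.027226 = -0.059454/0.027226 = -2.184.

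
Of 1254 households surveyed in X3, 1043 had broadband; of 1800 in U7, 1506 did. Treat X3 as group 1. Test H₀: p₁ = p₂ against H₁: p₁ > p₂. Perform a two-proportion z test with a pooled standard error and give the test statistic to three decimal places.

p̂₁ = 1043/1254 = 0.83174, p̂₂ = 1506/1800 = 0.83667.
Pooled p̂ = (1043+1506)/(1254+1800) = 2549/3054 = 0.83464.
SE = √(p̂(1−p̂)(1/n₁+1/n₂)) = √(0.83464·0.16536·0.001353) = √(0.000186733) = 0.01367.
z = (0.83174 − 0.83667)/0.01367 = -0.00493/0.01367 = -0.361.
p-value = P(Z > -0.361) ≈ 0.6408.

z = -0.361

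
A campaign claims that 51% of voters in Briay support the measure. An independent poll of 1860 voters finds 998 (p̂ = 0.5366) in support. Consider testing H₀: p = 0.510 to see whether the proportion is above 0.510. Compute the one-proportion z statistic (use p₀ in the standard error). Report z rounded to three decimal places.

z = 2.291

p̂ = 998/1860 = 0.536559.
Standard error under H₀: √(0.51×0.49/1860) = 0.011591.
z = (0.536559 − 0.51)/0.011591 = 0.026559/0.011591 = 2.291.
p-value = P(Z > 2.291) ≈ 0.0110.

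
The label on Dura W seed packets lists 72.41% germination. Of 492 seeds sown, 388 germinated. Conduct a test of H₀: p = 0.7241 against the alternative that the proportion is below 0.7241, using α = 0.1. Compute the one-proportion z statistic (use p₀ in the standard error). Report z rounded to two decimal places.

z = 3.20

p̂ = 388/492 ≈ 0.78862.
Standard error under H₀: √(0.7241×0.2759/492) = 0.02015.
z = (0.78862 − 0.7241)/0.02015 = 0.06452/0.02015 = 3.20.
p-value = P(Z < 3.202) ≈ 0.9993; since p > α = 0.1, fail to reject H₀.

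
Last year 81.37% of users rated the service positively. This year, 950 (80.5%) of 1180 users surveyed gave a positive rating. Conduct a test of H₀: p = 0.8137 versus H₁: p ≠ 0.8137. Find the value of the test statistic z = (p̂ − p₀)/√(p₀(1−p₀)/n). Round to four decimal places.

p̂ = 950/1180 ≈ 0.805085.
Under H₀, SE = √(0.8137·0.1863/1180) = √(0.000128468) = 0.011334.
z = (0.805085 − 0.8137)/0.011334 = -0.008615/0.011334 = -0.7601.
Two-sided p-value ≈ 2·Φ(−0.760) = 0.4472.

z = -0.7601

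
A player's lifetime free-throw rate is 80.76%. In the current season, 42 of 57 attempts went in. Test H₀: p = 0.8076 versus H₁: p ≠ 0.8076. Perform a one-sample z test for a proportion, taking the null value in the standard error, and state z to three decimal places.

z = -1.355

p̂ = 42/57 ≈ 0.73684.
SE = √(p₀(1−p₀)/n) = √(0.15538/57) = 0.05221.
z = (0.73684 − 0.8076)/0.05221 = -0.07076/0.05221 = -1.355.
p-value = 2·P(Z > 1.355) ≈ 0.1753.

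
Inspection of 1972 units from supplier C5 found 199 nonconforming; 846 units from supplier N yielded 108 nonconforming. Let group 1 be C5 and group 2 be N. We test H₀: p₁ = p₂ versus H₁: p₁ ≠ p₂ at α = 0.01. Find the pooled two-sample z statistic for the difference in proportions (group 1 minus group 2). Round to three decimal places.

p̂₁ = 199/1972 ≈ 0.100913, p̂₂ = 108/846 ≈ 0.127660.
Pooled p̂ = (199+108)/(1972+846) = 307/2818 = 0.108943.
SE = √(0.097074 × 0.00168913) = 0.012805.
z = (0.100913 − 0.127660)/0.012805 = -0.026747/0.012805 = -2.089.
Two-sided p-value ≈ 2·Φ(−2.089) = 0.0367; since p > α = 0.01, fail to reject H₀.

z = -2.089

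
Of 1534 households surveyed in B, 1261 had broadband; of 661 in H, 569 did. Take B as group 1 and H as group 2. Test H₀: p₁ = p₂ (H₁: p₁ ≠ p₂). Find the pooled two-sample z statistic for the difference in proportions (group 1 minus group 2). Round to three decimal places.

z = -2.239

p̂₁ = 1261/1534 = 0.822034, p̂₂ = 569/661 = 0.860817.
Pooled p̂ = (1261+569)/(1534+661) = 1830/2195 = 0.833713.
SE = √(p̂(1−p̂)(1/n₁+1/n₂)) = √(0.833713·0.166287·0.00216475) = √(0.000300111) = 0.017324.
z = (0.822034 − 0.860817)/0.017324 = -0.038783/0.017324 = -2.239.
p-value = 2·P(Z > 2.239) ≈ 0.0252.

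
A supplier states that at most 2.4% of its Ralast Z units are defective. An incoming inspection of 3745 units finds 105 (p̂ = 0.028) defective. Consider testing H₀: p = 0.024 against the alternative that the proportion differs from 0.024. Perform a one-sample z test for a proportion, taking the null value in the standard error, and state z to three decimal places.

z = 1.614

p̂ = 105/3745 ≈ 0.028037.
Under H₀, SE = √(0.024·0.976/3745) = √(6.25474e-06) = 0.002501.
z = (0.028037 − 0.024)/0.002501 = 0.004037/0.002501 = 1.614.
p-value = 2·P(Z > 1.614) ≈ 0.1065.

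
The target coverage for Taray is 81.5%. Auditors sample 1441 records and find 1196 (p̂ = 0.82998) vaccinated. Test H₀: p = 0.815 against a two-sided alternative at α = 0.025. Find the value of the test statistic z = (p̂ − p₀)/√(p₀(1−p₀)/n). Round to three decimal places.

z = 1.464

p̂ = 1196/1441 = 0.82998.
SE = √(p₀(1−p₀)/n) = √(0.15078/1441) = 0.01023.
z = (0.82998 − 0.815)/0.01023 = 0.01498/0.01023 = 1.464.
p-value = 2·P(Z > 1.464) ≈ 0.1431. With α = 0.025, fail to reject H₀.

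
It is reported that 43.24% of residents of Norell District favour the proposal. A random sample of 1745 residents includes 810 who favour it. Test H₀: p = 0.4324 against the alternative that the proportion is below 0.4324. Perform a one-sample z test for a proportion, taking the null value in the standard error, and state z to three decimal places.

p̂ = 810/1745 ≈ 0.46418.
Under H₀, SE = √(0.4324·0.5676/1745) = √(0.000140648) = 0.01186.
z = (0.46418 − 0.4324)/0.01186 = 0.03178/0.01186 = 2.680.
p-value = P(Z < 2.680) ≈ 0.9963.

z = 2.680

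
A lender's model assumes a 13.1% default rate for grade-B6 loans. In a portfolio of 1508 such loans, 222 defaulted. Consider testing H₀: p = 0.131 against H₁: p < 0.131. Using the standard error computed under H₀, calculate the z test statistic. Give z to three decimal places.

z = 1.866

p̂ = 222/1508 = 0.147215.
Under H₀, SE = √(0.131·0.869/1508) = √(7.54901e-05) = 0.008689.
z = (0.147215 − 0.131)/0.008689 = 0.016215/0.008689 = 1.866.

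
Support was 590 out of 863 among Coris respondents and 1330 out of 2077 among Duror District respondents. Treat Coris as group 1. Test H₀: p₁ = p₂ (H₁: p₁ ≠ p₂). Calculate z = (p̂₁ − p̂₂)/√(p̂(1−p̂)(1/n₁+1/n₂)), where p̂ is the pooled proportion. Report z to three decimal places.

z = 2.247

p̂₁ = 590/863 = 0.683662, p̂₂ = 1330/2077 = 0.640347.
Pooled p̂ = (590+1330)/(863+2077) = 1920/2940 = 0.653061.
SE = √(0.226572 × 0.00164021) = 0.019278.
z = (0.683662 − 0.640347)/0.019278 = 0.043315/0.019278 = 2.247.
p-value = 2·P(Z > 2.247) ≈ 0.0246.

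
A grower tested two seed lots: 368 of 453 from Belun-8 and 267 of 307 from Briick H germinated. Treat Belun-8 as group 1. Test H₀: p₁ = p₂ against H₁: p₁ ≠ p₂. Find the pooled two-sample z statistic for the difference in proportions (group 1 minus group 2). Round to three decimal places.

z = -2.093

p̂₁ = 368/453 ≈ 0.81236, p̂₂ = 267/307 ≈ 0.86971.
Pooled p̂ = (368+267)/(453+307) = 635/760 = 0.83553.
SE = √(p̂(1−p̂)(1/n₁+1/n₂)) = √(0.83553·0.16447·0.00546483) = √(0.000750989) = 0.02740.
z = (0.81236 − 0.86971)/0.02740 = -0.05735/0.02740 = -2.093.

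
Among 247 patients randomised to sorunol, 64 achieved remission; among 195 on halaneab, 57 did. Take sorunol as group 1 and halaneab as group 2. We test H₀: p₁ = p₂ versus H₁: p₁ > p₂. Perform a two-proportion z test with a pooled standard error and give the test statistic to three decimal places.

p̂₁ = 64/247 ≈ 0.25911, p̂₂ = 57/195 ≈ 0.29231.
Pooled p̂ = (64+57)/(247+195) = 121/442 = 0.27376.
SE = √(0.198813 × 0.00917679) = 0.04271.
z = (0.25911 − 0.29231)/0.04271 = -0.03320/0.04271 = -0.777.
p-value = P(Z > -0.777) ≈ 0.7815.

z = -0.777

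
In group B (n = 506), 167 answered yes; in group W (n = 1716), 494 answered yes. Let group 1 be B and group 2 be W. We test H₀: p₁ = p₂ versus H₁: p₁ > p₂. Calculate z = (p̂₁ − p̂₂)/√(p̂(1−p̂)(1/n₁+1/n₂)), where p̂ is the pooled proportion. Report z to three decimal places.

z = 1.823

p̂₁ = 167/506 ≈ 0.33004, p̂₂ = 494/1716 ≈ 0.28788.
Pooled p̂ = (167+494)/(506+1716) = 661/2222 = 0.29748.
SE = √(p̂(1−p̂)(1/n₁+1/n₂)) = √(0.29748·0.70252·0.00255904) = √(0.000534801) = 0.02313.
z = (0.33004 − 0.28788)/0.02313 = 0.04216/0.02313 = 1.823.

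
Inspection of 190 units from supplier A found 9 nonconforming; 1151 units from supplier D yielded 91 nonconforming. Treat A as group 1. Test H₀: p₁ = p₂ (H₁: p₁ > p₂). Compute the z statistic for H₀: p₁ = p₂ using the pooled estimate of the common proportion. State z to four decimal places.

p̂₁ = 9/190 = 0.047368, p̂₂ = 91/1151 = 0.079062.
Pooled p̂ = (9+91)/(190+1151) = 100/1341 = 0.074571.
SE = √(0.0690103 × 0.00613197) = 0.020571.
z = (0.047368 − 0.079062)/0.020571 = -0.031694/0.020571 = -1.5407.
p-value = P(Z > -1.541) ≈ 0.9383.

z = -1.5407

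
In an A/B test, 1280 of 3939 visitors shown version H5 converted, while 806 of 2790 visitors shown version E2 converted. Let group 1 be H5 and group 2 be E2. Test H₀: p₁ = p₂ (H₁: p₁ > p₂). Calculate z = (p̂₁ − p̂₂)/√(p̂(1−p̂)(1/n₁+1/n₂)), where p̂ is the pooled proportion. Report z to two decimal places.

p̂₁ = 1280/3939 = 0.32496, p̂₂ = 806/2790 = 0.28889.
Pooled p̂ = (1280+806)/(3939+2790) = 2086/6729 = 0.31000.
SE = √(0.213901 × 0.000612294) = 0.01144.
z = (0.32496 − 0.28889)/0.01144 = 0.03607/0.01144 = 3.15.
p-value = P(Z > 3.152) ≈ 0.0008.

z = 3.15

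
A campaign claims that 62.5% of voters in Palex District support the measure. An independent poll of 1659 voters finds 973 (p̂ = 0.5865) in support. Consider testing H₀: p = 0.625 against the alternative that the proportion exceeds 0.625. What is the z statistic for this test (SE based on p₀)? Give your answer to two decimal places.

p̂ = 973/1659 ≈ 0.5865.
Standard error under H₀: √(0.625×0.375/1659) = 0.0119.
z = (0.5865 − 0.625)/0.0119 = -0.0385/0.0119 = -3.24.

z = -3.24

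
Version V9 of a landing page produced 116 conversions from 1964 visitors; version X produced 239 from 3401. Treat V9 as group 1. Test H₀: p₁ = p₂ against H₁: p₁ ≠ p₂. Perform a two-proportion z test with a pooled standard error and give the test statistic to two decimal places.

z = -1.59

p̂₁ = 116/1964 = 0.05906, p̂₂ = 239/3401 = 0.07027.
Pooled p̂ = (116+239)/(1964+3401) = 355/5365 = 0.06617.
SE = √(0.0617912 × 0.000803196) = 0.00704.
z = (0.05906 − 0.07027)/0.00704 = -0.01121/0.00704 = -1.59.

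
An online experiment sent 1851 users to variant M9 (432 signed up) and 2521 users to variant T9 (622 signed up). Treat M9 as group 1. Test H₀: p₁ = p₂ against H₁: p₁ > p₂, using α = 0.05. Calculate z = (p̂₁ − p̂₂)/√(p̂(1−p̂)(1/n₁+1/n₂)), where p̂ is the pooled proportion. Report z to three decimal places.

z = -1.019

p̂₁ = 432/1851 = 0.23339, p̂₂ = 622/2521 = 0.24673.
Pooled p̂ = (432+622)/(1851+2521) = 1054/4372 = 0.24108.
SE = √(0.18296 × 0.000936917) = 0.01309.
z = (0.23339 − 0.24673)/0.01309 = -0.01334/0.01309 = -1.019.
p-value = P(Z > -1.019) ≈ 0.8459; since p > α = 0.05, fail to reject H₀.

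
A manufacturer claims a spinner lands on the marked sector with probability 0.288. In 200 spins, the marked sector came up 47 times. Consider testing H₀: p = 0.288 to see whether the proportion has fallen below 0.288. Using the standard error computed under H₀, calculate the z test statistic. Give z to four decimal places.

p̂ = 47/200 = 0.235000.
SE = √(p₀(1−p₀)/n) = √(0.20506/200) = 0.032020.
z = (0.235000 − 0.288)/0.032020 = -0.053000/0.032020 = -1.6552.
p-value = P(Z < -1.655) ≈ 0.0489.

z = -1.6552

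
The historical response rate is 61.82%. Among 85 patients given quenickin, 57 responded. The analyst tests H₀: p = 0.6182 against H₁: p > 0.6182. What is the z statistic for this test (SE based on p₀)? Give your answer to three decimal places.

p̂ = 57/85 = 0.67059.
SE = √(p₀(1−p₀)/n) = √(0.23603/85) = 0.05270.
z = (0.67059 − 0.6182)/0.05270 = 0.05239/0.05270 = 0.994.
p-value = P(Z > 0.994) ≈ 0.1601.

z = 0.994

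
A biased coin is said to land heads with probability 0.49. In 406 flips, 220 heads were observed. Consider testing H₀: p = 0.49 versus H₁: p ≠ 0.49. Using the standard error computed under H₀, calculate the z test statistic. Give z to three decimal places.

p̂ = 220/406 ≈ 0.54187.
Under H₀, SE = √(0.49·0.51/406) = √(0.000615517) = 0.02481.
z = (0.54187 − 0.49)/0.02481 = 0.05187/0.02481 = 2.091.
Two-sided p-value ≈ 2·Φ(−2.091) = 0.0365.

z = 2.091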